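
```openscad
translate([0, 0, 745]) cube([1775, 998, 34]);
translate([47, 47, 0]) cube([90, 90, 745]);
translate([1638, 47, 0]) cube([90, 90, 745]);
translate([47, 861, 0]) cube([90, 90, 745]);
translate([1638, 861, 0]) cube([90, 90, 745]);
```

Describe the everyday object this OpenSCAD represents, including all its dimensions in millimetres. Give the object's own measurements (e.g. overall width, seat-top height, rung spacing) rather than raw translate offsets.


A table: top 1775 mm (x) × 998 mm (y), 34 mm thick, upper face at z = 779 mm, on four 90×90 mm square legs, each inset 47 mm from the nearest pair of top edges from z = 0 to the bottom of the top.


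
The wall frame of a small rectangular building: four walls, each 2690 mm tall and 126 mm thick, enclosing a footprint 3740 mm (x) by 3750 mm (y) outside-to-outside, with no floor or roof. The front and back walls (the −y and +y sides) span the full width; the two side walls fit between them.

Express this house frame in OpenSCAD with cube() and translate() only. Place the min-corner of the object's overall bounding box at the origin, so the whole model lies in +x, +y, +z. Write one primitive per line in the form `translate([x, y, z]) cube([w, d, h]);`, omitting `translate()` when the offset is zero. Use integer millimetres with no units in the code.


cube([3740, 126, 2690]);
translate([0, 3624, 0]) cube([3740, 126, 2690]);
translate([0, 126, 0]) cube([126, 3498, 2690]);
translate([3614, 126, 0]) cube([126, 3498, 2690]);


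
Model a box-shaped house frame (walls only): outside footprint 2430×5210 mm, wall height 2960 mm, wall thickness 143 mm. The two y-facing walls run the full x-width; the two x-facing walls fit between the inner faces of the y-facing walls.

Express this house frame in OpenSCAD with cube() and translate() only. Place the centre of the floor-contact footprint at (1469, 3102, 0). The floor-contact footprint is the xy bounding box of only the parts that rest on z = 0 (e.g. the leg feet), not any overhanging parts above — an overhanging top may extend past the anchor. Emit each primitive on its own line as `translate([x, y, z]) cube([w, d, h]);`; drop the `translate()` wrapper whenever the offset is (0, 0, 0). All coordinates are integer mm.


translate([254, 497, 0]) cube([2430, 143, 2960]);
translate([254, 5564, 0]) cube([2430, 143, 2960]);
translate([254, 640, 0]) cube([143, 4924, 2960]);
translate([2541, 640, 0]) cube([143, 4924, 2960]);


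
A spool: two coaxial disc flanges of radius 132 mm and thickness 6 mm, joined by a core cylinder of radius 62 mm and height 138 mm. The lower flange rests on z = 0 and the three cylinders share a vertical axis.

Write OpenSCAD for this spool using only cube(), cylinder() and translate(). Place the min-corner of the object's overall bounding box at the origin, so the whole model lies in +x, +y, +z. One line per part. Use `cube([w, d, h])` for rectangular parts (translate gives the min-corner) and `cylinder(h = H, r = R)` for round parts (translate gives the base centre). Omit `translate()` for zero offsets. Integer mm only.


translate([132, 132, 0]) cylinder(h = 6, r = 132);
translate([132, 132, 6]) cylinder(h = 138, r = 62);
translate([132, 132, 144]) cylinder(h = 6, r = 132);


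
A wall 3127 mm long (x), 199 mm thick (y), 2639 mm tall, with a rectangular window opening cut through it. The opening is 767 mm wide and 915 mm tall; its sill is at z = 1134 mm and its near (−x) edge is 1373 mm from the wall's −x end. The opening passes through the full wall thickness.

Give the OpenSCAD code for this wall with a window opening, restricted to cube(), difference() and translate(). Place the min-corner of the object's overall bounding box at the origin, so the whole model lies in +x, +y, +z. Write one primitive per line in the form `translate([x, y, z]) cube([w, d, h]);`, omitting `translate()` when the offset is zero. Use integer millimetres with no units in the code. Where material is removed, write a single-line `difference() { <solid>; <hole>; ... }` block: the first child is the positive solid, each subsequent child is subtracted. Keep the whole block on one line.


difference() { cube([3127, 199, 2639]); translate([1373, 0, 1134]) cube([767, 199, 915]); }


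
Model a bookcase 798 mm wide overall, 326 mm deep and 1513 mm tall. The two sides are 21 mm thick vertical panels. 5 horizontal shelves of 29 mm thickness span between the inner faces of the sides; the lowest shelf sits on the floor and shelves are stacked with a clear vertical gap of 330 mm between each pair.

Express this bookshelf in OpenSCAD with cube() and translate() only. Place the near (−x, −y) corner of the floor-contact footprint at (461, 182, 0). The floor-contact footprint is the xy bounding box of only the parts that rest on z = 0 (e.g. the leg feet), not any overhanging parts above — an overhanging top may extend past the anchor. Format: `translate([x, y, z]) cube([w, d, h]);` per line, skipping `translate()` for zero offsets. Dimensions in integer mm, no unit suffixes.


translate([461, 182, 0]) cube([21, 326, 1513]);
translate([1238, 182, 0]) cube([21, 326, 1513]);
translate([482, 182, 0]) cube([756, 326, 29]);
translate([482, 182, 359]) cube([756, 326, 29]);
translate([482, 182, 718]) cube([756, 326, 29]);
translate([482, 182, 1077]) cube([756, 326, 29]);
translate([482, 182, 1436]) cube([756, 326, 29]);


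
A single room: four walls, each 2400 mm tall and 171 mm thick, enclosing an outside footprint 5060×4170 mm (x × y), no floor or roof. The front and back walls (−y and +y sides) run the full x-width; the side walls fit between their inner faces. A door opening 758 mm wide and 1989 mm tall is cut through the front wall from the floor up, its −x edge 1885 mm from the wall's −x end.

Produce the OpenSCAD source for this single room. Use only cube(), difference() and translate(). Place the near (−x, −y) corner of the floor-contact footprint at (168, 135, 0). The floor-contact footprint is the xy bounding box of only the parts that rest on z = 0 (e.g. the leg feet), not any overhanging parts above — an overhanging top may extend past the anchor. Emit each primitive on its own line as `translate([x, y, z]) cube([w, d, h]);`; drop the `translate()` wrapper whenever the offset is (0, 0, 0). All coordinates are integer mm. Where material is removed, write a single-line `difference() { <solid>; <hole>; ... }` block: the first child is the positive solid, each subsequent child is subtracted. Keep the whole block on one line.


difference() { translate([168, 135, 0]) cube([5060, 171, 2400]); translate([2053, 135, 0]) cube([758, 171, 1989]); }
translate([168, 4134, 0]) cube([5060, 171, 2400]);
translate([168, 306, 0]) cube([171, 3828, 2400]);
translate([5057, 306, 0]) cube([171, 3828, 2400]);


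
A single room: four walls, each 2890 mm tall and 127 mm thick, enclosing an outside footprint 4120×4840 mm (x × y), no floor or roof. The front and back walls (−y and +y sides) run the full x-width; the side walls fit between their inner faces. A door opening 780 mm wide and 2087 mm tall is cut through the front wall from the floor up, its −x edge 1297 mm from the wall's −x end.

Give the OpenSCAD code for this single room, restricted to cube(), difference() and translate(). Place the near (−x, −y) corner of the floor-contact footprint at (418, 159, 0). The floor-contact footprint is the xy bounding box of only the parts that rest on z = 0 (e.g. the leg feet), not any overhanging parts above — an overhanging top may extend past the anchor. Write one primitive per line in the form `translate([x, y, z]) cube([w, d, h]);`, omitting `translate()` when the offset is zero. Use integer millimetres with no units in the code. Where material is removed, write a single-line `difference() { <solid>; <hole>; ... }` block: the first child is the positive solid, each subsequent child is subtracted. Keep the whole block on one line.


difference() { translate([418, 159, 0]) cube([4120, 127, 2890]); translate([1715, 159, 0]) cube([780, 127, 2087]); }
translate([418, 4872, 0]) cube([4120, 127, 2890]);
translate([418, 286, 0]) cube([127, 4586, 2890]);
translate([4411, 286, 0]) cube([127, 4586, 2890]);


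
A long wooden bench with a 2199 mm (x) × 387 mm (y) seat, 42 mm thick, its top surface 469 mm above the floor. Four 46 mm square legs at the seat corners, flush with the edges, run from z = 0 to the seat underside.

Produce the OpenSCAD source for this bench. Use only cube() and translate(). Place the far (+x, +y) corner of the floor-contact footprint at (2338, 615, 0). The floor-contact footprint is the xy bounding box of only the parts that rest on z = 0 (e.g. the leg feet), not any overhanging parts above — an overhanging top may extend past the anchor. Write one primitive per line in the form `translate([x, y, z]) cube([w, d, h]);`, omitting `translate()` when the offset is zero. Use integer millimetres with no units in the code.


translate([139, 228, 427]) cube([2199, 387, 42]);
translate([139, 228, 0]) cube([46, 46, 427]);
translate([139, 569, 0]) cube([46, 46, 427]);
translate([2292, 228, 0]) cube([46, 46, 427]);
translate([2292, 569, 0]) cube([46, 46, 427]);


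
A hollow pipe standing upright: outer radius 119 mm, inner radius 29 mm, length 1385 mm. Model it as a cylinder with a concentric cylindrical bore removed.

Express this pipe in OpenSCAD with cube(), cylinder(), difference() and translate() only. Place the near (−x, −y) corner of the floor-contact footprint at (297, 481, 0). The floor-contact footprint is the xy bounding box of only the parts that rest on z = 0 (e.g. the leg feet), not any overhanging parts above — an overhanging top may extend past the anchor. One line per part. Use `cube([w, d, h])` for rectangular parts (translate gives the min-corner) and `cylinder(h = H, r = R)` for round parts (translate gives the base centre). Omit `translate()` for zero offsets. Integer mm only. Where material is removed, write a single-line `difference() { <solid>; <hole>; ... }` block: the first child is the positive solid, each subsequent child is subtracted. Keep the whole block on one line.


difference() { translate([416, 600, 0]) cylinder(h = 1385, r = 119); translate([416, 600, 0]) cylinder(h = 1385, r = 29); }


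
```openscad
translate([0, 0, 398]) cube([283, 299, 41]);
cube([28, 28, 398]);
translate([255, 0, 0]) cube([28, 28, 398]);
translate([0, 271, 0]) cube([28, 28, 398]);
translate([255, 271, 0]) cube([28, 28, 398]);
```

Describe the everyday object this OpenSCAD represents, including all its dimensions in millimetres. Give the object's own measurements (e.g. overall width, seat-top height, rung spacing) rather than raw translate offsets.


A four-legged stool. The seat is a 283×299×41 mm slab whose top surface is at z = 439 mm; four square legs, each 28×28 mm in cross-section, run from the floor (z = 0) to the underside of the seat, each flush with a corner of the seat.


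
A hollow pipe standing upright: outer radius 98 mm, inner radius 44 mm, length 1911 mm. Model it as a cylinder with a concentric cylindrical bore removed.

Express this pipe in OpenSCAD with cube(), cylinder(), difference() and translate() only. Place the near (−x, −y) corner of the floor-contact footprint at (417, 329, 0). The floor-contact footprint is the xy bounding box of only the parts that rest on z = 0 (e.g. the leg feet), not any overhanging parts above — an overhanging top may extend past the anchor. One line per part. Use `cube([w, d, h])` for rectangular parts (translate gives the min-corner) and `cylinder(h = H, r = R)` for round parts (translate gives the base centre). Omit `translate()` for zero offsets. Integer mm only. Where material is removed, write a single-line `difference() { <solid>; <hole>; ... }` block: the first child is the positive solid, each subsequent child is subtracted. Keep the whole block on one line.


difference() { translate([515, 427, 0]) cylinder(h = 1911, r = 98); translate([515, 427, 0]) cylinder(h = 1911, r = 44); }


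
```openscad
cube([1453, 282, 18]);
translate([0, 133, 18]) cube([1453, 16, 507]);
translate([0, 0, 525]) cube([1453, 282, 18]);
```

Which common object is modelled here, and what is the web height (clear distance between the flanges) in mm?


An I-beam. The web height is 507 mm.

Two wide flanges with a thin centred web — an I-beam. Overall 543 mm minus two 18 mm flanges gives a web of 543 − 2·18 = 507 mm.


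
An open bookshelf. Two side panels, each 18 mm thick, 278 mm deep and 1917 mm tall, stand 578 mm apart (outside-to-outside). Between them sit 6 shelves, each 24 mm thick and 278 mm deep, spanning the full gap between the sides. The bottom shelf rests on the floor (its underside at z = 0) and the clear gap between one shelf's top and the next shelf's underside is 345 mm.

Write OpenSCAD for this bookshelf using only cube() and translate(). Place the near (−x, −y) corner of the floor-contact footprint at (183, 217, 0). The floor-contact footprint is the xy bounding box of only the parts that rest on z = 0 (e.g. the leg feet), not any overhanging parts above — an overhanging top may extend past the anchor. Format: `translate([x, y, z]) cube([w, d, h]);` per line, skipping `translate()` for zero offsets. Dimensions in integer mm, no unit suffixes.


translate([183, 217, 0]) cube([18, 278, 1917]);
translate([743, 217, 0]) cube([18, 278, 1917]);
translate([201, 217, 0]) cube([542, 278, 24]);
translate([201, 217, 369]) cube([542, 278, 24]);
translate([201, 217, 738]) cube([542, 278, 24]);
translate([201, 217, 1107]) cube([542, 278, 24]);
translate([201, 217, 1476]) cube([542, 278, 24]);
translate([201, 217, 1845]) cube([542, 278, 24]);


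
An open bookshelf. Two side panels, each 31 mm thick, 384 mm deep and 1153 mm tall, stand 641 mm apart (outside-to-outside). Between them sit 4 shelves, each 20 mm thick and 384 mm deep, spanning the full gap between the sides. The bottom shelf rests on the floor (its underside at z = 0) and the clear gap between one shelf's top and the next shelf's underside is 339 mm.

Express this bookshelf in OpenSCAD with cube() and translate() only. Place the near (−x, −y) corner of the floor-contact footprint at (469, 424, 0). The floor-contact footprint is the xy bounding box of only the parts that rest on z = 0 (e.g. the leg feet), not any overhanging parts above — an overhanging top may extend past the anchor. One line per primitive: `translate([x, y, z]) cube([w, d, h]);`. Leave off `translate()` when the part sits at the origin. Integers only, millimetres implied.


translate([469, 424, 0]) cube([31, 384, 1153]);
translate([1079, 424, 0]) cube([31, 384, 1153]);
translate([500, 424, 0]) cube([579, 384, 20]);
translate([500, 424, 359]) cube([579, 384, 20]);
translate([500, 424, 718]) cube([579, 384, 20]);
translate([500, 424, 1077]) cube([579, 384, 20]);


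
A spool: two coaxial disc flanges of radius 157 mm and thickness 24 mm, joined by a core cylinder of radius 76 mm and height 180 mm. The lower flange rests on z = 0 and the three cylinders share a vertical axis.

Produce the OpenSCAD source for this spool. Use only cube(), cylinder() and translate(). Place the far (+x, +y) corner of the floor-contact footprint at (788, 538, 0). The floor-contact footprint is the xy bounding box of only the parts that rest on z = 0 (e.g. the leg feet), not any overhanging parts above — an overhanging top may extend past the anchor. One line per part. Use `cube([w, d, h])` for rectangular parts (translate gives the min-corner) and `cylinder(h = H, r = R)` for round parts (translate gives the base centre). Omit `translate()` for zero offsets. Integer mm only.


translate([631, 381, 0]) cylinder(h = 24, r = 157);
translate([631, 381, 24]) cylinder(h = 180, r = 76);
translate([631, 381, 204]) cylinder(h = 24, r = 157);


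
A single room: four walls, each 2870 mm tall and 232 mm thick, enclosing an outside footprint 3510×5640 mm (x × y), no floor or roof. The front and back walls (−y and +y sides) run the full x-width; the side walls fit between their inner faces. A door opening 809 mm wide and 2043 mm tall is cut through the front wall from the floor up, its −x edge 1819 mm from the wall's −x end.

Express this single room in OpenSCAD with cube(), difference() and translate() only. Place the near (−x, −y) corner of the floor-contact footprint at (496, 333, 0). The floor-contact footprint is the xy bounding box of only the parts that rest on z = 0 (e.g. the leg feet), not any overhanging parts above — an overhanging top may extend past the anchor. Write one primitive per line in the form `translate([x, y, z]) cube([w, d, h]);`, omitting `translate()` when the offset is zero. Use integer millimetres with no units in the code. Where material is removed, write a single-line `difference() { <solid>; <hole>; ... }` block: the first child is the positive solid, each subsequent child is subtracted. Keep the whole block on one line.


difference() { translate([496, 333, 0]) cube([3510, 232, 2870]); translate([2315, 333, 0]) cube([809, 232, 2043]); }
translate([496, 5741, 0]) cube([3510, 232, 2870]);
translate([496, 565, 0]) cube([232, 5176, 2870]);
translate([3774, 565, 0]) cube([232, 5176, 2870]);


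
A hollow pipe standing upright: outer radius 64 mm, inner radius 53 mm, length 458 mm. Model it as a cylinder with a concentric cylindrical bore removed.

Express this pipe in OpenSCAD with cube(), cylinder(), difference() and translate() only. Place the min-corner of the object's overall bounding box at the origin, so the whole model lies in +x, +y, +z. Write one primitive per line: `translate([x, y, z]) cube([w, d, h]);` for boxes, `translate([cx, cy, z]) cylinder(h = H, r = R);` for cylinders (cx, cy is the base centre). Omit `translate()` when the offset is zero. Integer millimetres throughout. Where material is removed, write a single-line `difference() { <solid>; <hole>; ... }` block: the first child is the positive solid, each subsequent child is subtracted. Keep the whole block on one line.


difference() { translate([64, 64, 0]) cylinder(h = 458, r = 64); translate([64, 64, 0]) cylinder(h = 458, r = 53); }


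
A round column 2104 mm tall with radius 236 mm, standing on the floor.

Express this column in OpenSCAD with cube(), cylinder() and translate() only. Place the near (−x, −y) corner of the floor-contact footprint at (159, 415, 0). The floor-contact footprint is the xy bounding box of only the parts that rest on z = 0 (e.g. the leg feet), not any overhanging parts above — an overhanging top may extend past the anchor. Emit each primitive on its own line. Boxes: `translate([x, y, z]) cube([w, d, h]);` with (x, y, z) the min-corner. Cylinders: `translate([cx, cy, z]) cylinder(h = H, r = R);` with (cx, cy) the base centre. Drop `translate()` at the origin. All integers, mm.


translate([395, 651, 0]) cylinder(h = 2104, r = 236);


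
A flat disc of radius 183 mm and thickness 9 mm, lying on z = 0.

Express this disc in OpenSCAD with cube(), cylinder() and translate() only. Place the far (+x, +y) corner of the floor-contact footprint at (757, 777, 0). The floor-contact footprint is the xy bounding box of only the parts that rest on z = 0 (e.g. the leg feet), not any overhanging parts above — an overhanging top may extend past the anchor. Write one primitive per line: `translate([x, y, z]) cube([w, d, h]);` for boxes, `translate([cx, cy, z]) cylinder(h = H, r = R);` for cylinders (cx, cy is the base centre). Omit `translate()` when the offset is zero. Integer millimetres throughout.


translate([574, 594, 0]) cylinder(h = 9, r = 183);


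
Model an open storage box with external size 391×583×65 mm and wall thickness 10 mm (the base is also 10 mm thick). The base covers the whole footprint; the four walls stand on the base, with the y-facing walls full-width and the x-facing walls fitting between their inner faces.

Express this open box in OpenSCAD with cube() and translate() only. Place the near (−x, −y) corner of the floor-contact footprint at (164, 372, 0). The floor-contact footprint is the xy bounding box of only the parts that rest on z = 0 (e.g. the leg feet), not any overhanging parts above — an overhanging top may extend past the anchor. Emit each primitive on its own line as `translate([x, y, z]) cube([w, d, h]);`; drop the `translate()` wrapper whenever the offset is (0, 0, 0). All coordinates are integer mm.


translate([164, 372, 0]) cube([391, 583, 10]);
translate([164, 372, 10]) cube([391, 10, 55]);
translate([164, 945, 10]) cube([391, 10, 55]);
translate([164, 382, 10]) cube([10, 563, 55]);
translate([545, 382, 10]) cube([10, 563, 55]);


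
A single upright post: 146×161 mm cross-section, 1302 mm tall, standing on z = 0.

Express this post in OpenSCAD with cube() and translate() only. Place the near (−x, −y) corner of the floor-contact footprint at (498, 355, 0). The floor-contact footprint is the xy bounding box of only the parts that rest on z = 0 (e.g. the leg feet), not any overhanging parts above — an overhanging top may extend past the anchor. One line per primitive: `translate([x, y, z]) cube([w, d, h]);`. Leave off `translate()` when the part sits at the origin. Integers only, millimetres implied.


translate([498, 355, 0]) cube([146, 161, 1302]);


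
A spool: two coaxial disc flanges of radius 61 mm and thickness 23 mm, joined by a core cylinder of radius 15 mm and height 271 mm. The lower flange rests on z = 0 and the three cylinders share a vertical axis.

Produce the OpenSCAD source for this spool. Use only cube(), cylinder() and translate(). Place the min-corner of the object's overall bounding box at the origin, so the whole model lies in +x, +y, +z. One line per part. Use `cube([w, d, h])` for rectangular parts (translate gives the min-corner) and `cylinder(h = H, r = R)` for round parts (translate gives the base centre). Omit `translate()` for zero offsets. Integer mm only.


translate([61, 61, 0]) cylinder(h = 23, r = 61);
translate([61, 61, 23]) cylinder(h = 271, r = 15);
translate([61, 61, 294]) cylinder(h = 23, r = 61);


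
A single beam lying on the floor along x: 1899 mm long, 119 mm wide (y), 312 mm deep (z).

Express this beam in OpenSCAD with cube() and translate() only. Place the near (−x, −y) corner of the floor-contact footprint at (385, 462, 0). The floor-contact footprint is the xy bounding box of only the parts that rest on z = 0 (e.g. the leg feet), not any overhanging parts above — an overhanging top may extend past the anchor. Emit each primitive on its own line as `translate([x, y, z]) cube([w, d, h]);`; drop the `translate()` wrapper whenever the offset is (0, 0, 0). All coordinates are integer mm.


translate([385, 462, 0]) cube([1899, 119, 312]);


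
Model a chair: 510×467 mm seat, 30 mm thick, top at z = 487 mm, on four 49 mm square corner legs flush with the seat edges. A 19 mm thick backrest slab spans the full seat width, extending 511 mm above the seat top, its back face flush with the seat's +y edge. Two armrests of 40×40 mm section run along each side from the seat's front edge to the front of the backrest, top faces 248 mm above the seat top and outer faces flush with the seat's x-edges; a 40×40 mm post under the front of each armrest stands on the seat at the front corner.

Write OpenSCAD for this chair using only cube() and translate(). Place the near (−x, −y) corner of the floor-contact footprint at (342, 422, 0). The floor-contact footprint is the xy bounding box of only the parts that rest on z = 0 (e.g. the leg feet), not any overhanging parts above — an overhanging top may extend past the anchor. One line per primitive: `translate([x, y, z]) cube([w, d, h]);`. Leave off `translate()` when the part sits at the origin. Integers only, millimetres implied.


// leg_h = 487 - 30 = 457
// arm post h = 248 - 40 = 208
translate([342, 422, 457]) cube([510, 467, 30]);
translate([342, 422, 0]) cube([49, 49, 457]);
translate([803, 422, 0]) cube([49, 49, 457]);
translate([342, 840, 0]) cube([49, 49, 457]);
translate([803, 840, 0]) cube([49, 49, 457]);
translate([342, 870, 487]) cube([510, 19, 511]);
translate([342, 422, 695]) cube([40, 448, 40]);
translate([812, 422, 695]) cube([40, 448, 40]);
translate([342, 422, 487]) cube([40, 40, 208]);
translate([812, 422, 487]) cube([40, 40, 208]);


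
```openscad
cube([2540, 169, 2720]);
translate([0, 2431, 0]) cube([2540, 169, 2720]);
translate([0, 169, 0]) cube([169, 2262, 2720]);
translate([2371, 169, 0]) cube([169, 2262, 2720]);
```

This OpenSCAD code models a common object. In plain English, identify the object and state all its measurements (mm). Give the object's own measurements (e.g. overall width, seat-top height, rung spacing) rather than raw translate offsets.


The wall frame of a small rectangular building: four walls, each 2720 mm tall and 169 mm thick, enclosing a footprint 2540 mm (x) by 2600 mm (y) outside-to-outside, with no floor or roof. The front and back walls (the −y and +y sides) span the full width; the two side walls fit between them.


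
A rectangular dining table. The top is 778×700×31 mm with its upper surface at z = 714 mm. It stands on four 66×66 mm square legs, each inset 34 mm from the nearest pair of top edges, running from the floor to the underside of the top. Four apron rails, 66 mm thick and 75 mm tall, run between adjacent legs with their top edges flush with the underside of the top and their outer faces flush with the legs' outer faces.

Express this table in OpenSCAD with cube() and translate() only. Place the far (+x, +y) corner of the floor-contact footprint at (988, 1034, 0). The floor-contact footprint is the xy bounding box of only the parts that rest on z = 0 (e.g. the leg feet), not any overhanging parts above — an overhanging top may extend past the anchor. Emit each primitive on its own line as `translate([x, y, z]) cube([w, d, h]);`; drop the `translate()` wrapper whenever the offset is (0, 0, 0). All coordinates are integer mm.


translate([244, 368, 683]) cube([778, 700, 31]);
translate([278, 402, 0]) cube([66, 66, 683]);
translate([922, 402, 0]) cube([66, 66, 683]);
translate([278, 968, 0]) cube([66, 66, 683]);
translate([922, 968, 0]) cube([66, 66, 683]);
translate([344, 402, 608]) cube([578, 66, 75]);
translate([344, 968, 608]) cube([578, 66, 75]);
translate([278, 468, 608]) cube([66, 500, 75]);
translate([922, 468, 608]) cube([66, 500, 75]);


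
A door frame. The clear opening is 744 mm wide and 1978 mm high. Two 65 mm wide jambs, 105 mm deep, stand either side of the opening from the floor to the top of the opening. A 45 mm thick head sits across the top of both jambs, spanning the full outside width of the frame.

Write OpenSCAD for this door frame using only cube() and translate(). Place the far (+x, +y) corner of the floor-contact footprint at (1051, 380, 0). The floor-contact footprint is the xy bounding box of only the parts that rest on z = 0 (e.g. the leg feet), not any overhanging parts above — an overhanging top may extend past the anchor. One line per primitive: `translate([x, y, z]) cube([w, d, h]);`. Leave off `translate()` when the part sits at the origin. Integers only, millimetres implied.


translate([177, 275, 0]) cube([65, 105, 1978]);
translate([986, 275, 0]) cube([65, 105, 1978]);
translate([177, 275, 1978]) cube([874, 105, 45]);


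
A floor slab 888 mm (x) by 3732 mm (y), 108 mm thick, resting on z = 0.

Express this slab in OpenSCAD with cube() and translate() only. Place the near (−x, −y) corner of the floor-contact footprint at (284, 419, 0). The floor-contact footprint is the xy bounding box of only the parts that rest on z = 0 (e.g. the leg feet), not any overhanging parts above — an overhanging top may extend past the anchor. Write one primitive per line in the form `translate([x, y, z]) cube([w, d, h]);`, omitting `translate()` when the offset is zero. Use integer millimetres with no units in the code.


translate([284, 419, 0]) cube([888, 3732, 108]);


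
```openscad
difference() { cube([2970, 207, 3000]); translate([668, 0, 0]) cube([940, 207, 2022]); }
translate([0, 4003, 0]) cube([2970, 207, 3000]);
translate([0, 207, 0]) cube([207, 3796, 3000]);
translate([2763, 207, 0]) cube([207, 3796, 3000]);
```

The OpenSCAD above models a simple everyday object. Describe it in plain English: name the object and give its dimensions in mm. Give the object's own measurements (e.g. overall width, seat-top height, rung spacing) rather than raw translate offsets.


A single room: four walls, each 3000 mm tall and 207 mm thick, enclosing an outside footprint 2970×4210 mm (x × y), no floor or roof. The front and back walls (−y and +y sides) run the full x-width; the side walls fit between their inner faces. A door opening 940 mm wide and 2022 mm tall is cut through the front wall from the floor up, its −x edge 668 mm from the wall's −x end.


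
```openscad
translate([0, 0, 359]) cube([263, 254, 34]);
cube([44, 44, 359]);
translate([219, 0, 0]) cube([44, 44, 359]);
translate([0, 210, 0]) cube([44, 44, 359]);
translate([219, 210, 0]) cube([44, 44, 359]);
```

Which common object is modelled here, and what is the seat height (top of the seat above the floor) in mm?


A stool. The seat height is 393 mm.

A 263×254×34 slab at z = 359 on four corner posts — a stool. The seat top is 359 + 34 = 393 mm.


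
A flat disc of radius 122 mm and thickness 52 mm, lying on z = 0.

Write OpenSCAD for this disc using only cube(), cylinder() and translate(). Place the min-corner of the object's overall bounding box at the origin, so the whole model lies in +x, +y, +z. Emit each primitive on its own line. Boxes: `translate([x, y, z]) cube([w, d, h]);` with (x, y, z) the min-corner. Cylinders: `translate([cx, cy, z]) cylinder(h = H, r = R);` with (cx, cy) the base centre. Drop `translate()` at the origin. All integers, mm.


translate([122, 122, 0]) cylinder(h = 52, r = 122);


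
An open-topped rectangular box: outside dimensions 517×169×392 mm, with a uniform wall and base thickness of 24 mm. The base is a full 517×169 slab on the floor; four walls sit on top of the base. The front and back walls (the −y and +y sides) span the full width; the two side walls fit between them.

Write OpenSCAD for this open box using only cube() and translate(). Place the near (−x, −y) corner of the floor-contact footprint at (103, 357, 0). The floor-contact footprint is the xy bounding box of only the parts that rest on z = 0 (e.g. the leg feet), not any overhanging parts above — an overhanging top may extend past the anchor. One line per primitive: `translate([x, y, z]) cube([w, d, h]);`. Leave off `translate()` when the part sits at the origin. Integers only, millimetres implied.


translate([103, 357, 0]) cube([517, 169, 24]);
translate([103, 357, 24]) cube([517, 24, 368]);
translate([103, 502, 24]) cube([517, 24, 368]);
translate([103, 381, 24]) cube([24, 121, 368]);
translate([596, 381, 24]) cube([24, 121, 368]);


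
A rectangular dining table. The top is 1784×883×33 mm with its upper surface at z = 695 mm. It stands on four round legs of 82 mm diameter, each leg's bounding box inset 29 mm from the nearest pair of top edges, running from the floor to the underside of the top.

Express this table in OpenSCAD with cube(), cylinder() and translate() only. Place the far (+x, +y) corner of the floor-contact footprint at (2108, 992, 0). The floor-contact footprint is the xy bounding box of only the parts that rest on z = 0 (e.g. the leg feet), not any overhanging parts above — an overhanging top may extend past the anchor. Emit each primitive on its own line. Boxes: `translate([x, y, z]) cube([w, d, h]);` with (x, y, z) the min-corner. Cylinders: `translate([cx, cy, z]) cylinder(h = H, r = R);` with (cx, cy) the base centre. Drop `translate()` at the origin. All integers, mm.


// leg_h = 695 - 33 = 662
translate([353, 138, 662]) cube([1784, 883, 33]);
translate([423, 208, 0]) cylinder(h = 662, r = 41);
translate([2067, 208, 0]) cylinder(h = 662, r = 41);
translate([423, 951, 0]) cylinder(h = 662, r = 41);
translate([2067, 951, 0]) cylinder(h = 662, r = 41);


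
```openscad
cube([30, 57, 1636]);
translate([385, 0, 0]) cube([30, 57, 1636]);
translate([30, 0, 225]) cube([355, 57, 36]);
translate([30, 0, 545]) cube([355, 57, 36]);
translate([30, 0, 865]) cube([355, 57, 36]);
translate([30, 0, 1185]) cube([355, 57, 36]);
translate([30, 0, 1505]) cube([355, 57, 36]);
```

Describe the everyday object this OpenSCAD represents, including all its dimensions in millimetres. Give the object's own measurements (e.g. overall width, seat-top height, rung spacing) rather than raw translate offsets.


A straight ladder. Two 30×57 mm vertical rails, 1636 mm tall, stand 415 mm apart (outside-to-outside) with their front faces coplanar on the −y side. 5 rungs, each 57 mm deep and 36 mm tall, span between the inner faces of the rails, front faces flush with the rails. The lowest rung's underside is at z = 225 mm and rungs are spaced 320 mm apart (underside to underside).


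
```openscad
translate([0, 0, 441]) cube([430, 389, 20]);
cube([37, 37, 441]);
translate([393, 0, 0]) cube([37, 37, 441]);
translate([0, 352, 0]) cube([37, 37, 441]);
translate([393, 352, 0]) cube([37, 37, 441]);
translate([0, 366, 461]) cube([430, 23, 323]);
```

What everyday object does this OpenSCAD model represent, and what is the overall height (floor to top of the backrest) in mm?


A chair. The overall height is 784 mm.

A slab on four corner posts with a tall panel at the back — a chair. The seat slab sits at z = 441 with thickness 20, and the 323 mm backrest starts at the seat top, so the overall height is 441 + 20 + 323 = 784 mm.


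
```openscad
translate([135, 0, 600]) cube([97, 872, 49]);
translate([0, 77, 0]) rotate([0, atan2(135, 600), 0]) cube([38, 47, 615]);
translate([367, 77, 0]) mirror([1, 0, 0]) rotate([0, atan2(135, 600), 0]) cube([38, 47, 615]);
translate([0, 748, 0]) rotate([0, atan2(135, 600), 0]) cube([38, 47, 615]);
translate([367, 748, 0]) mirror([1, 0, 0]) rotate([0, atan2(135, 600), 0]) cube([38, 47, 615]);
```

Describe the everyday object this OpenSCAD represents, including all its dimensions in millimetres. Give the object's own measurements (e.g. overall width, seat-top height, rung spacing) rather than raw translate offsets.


A sawhorse. A 97×872×49 mm beam (x, y, z) sits on two A-frame leg pairs. Each pair is two raked legs of 38×47 mm section (47 mm along y) splaying symmetrically in x. Each leg rises 600 mm vertically over 135 mm of horizontal reach and is 615 mm long along its own axis. Every leg's outer bottom edge rests on the floor and its outer top edge meets a bottom edge of the beam — the left legs (tilting toward +x) meet the beam's −x bottom edge, the right legs (their mirror images, tilting toward −x) meet its +x bottom edge — so the leg tops tuck under the beam, the beam's underside is 600 mm above the floor, and the feet are 367 mm apart outside-to-outside with the beam centred between them. The two leg pairs are set in 77 mm from either end of the beam.


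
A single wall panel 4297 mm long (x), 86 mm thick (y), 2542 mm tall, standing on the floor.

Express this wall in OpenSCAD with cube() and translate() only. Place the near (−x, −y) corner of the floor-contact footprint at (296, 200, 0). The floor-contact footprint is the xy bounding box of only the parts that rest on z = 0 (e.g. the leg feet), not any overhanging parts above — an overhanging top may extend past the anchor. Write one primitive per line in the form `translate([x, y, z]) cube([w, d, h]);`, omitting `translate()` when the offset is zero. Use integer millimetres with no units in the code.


translate([296, 200, 0]) cube([4297, 86, 2542]);


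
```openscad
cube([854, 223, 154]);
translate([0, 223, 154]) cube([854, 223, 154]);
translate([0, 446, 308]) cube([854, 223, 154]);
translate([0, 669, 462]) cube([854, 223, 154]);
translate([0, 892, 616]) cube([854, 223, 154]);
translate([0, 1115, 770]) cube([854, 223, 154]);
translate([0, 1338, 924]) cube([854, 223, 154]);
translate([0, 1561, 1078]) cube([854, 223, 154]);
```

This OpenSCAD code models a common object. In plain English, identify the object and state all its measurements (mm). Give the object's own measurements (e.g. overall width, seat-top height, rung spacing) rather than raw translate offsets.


A straight staircase of 8 solid steps. Each step is 854 mm wide (x), 223 mm deep (y, the going) and 154 mm tall (the rise). The first step rests on the floor; each subsequent step sits one going further in +y and one rise higher in +z, directly behind and above the previous step with no overlap.


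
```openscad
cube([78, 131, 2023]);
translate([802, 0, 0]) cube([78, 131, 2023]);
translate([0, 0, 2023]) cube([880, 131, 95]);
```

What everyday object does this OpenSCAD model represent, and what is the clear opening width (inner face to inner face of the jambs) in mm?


A door frame. The clear opening width is 724 mm.

Two 2023 mm tall posts with a header on top — a door frame. The left jamb is 78 mm wide at x = 0; the right jamb starts at x = 802. The clear opening is 802 − 78 = 724 mm.


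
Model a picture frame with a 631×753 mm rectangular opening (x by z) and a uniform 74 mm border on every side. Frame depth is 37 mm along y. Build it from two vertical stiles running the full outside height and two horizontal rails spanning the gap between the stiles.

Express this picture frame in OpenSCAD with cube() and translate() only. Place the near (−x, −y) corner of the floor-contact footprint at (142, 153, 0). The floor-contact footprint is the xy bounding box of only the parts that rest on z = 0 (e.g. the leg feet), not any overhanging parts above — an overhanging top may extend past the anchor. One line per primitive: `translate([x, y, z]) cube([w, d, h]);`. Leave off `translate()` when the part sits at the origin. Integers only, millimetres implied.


translate([142, 153, 0]) cube([74, 37, 901]);
translate([847, 153, 0]) cube([74, 37, 901]);
translate([216, 153, 0]) cube([631, 37, 74]);
translate([216, 153, 827]) cube([631, 37, 74]);


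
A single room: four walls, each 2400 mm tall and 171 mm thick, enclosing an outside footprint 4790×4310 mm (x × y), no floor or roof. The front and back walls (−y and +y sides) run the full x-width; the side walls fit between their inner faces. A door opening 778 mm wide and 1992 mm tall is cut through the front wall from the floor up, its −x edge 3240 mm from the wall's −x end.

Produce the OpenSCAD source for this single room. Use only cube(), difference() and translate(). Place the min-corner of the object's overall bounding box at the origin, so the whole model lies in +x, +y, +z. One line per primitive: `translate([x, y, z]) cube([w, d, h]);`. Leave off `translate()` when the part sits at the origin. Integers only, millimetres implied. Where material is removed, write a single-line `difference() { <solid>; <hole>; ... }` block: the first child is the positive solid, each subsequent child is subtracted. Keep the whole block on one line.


difference() { cube([4790, 171, 2400]); translate([3240, 0, 0]) cube([778, 171, 1992]); }
translate([0, 4139, 0]) cube([4790, 171, 2400]);
translate([0, 171, 0]) cube([171, 3968, 2400]);
translate([4619, 171, 0]) cube([171, 3968, 2400]);


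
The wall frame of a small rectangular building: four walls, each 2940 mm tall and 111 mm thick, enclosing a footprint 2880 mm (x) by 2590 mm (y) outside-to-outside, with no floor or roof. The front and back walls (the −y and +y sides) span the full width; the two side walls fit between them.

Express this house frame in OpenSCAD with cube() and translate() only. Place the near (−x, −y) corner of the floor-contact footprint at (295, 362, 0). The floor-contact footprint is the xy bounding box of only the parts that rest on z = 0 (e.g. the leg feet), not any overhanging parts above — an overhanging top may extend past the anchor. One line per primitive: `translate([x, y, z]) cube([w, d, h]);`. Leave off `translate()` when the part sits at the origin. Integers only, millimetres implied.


translate([295, 362, 0]) cube([2880, 111, 2940]);
translate([295, 2841, 0]) cube([2880, 111, 2940]);
translate([295, 473, 0]) cube([111, 2368, 2940]);
translate([3064, 473, 0]) cube([111, 2368, 2940]);
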